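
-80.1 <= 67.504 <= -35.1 False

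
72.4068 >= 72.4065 True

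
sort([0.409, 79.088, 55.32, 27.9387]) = [0.409, 27.9387, 55.32, 79.088]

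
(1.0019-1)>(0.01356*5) False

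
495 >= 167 True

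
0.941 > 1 False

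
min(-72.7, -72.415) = -72.7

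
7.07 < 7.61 True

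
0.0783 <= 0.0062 False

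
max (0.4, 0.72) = 0.72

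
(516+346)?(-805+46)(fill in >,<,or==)>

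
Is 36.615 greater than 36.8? No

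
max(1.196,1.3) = 1.3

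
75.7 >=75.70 True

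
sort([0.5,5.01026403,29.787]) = [0.5,5.01026403,29.787]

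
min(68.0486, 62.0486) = 62.0486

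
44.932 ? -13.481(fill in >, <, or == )>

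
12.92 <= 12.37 False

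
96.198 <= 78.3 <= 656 False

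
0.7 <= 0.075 False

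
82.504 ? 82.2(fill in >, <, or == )>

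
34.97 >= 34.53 True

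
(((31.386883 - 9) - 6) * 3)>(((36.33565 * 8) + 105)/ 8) False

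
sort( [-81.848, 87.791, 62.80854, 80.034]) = [-81.848, 62.80854, 80.034, 87.791]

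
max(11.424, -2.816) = 11.424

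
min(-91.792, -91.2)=-91.792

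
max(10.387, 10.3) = 10.387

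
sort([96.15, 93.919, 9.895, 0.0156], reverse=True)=[96.15, 93.919, 9.895, 0.0156]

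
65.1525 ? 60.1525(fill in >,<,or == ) >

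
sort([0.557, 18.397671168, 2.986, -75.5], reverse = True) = [18.397671168, 2.986, 0.557, -75.5]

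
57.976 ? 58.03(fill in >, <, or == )<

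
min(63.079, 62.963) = 62.963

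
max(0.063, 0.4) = 0.4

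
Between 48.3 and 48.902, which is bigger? 48.902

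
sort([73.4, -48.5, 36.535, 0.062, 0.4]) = [-48.5, 0.062, 0.4, 36.535, 73.4]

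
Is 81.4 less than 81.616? Yes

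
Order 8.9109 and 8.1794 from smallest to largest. 8.1794, 8.9109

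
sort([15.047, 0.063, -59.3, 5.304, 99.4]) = [-59.3, 0.063, 5.304, 15.047, 99.4]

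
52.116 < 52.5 True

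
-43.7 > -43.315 False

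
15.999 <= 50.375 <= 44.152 False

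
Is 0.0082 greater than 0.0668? No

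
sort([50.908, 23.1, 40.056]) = [23.1, 40.056, 50.908]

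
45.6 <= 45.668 True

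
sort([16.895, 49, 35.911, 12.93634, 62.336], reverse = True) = [62.336, 49, 35.911, 16.895, 12.93634]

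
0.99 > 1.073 False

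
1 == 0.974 False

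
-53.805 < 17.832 True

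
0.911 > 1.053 False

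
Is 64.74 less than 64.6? No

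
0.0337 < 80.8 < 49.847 False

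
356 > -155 True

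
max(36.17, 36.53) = 36.53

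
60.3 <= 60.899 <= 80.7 True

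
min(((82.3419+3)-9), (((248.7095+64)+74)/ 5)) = 76.3419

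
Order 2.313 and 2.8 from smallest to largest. 2.313, 2.8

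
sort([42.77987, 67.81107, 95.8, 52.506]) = [42.77987, 52.506, 67.81107, 95.8]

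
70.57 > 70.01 True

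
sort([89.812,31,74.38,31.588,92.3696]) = [31,31.588,74.38,89.812,92.3696]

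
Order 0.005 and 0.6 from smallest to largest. 0.005, 0.6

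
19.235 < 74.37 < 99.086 True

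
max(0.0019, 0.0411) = 0.0411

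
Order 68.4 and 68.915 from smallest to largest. 68.4, 68.915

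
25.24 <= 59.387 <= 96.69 True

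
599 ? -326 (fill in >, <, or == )>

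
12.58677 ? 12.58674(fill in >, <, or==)>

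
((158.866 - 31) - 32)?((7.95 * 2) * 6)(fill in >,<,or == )>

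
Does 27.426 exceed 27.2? Yes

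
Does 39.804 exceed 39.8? Yes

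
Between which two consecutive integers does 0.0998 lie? 0 and 1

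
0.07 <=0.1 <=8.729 True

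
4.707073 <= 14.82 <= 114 True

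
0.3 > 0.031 True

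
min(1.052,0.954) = 0.954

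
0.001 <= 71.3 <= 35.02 False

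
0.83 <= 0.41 False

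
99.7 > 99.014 True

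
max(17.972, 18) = 18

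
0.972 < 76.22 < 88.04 True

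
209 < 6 False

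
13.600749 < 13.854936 True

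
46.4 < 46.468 True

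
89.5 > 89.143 True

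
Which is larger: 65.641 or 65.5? 65.641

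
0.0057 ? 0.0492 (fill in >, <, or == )<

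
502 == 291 False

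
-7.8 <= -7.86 False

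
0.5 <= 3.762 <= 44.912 True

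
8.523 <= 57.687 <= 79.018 True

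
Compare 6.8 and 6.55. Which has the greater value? 6.8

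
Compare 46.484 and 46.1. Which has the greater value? 46.484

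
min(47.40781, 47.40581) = 47.40581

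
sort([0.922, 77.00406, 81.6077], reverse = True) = [81.6077, 77.00406, 0.922]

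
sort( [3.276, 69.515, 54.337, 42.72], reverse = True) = [69.515, 54.337, 42.72, 3.276]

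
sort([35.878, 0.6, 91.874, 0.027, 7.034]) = [0.027, 0.6, 7.034, 35.878, 91.874]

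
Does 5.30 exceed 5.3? No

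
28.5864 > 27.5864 True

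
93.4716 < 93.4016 False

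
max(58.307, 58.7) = 58.7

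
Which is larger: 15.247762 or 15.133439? 15.247762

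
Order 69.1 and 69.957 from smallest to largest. 69.1, 69.957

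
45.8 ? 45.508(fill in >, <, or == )>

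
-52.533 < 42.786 True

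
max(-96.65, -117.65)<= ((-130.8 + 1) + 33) False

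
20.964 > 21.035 False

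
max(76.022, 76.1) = 76.1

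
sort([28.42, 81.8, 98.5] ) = [28.42, 81.8, 98.5]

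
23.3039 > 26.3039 False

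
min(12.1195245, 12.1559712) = 12.1195245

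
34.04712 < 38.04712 True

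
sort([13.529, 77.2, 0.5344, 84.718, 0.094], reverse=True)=[84.718, 77.2, 13.529, 0.5344, 0.094]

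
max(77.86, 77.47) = 77.86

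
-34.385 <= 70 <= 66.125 False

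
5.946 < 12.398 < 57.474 True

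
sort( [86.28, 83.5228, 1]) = [1, 83.5228, 86.28]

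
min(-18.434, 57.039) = -18.434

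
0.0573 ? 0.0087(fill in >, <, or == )>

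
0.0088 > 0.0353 False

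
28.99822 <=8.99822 False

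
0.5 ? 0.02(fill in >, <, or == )>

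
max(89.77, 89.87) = 89.87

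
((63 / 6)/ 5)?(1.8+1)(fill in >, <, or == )<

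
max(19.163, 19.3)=19.3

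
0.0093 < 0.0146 True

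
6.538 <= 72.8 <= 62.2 False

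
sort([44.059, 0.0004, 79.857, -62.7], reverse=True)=[79.857, 44.059, 0.0004, -62.7]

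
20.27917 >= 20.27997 False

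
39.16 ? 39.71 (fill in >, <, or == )<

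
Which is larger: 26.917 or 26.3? 26.917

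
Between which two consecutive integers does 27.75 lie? 27 and 28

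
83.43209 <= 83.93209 True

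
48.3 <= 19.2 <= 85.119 False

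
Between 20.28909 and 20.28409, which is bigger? 20.28909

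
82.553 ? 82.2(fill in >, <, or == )>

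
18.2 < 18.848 True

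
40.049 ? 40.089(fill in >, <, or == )<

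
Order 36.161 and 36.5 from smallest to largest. 36.161, 36.5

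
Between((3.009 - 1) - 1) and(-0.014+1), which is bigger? ((3.009 - 1) - 1)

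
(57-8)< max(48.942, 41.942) False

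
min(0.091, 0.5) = 0.091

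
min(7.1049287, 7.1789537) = 7.1049287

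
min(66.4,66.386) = 66.386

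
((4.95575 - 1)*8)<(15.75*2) False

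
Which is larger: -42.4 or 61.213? 61.213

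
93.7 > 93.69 True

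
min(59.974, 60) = 59.974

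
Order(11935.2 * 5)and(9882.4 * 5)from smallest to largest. (9882.4 * 5), (11935.2 * 5)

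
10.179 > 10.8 False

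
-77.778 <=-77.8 False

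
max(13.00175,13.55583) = 13.55583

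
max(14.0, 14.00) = 14.00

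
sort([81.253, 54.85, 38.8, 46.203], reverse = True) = [81.253, 54.85, 46.203, 38.8]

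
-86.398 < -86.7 False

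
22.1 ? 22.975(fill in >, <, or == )<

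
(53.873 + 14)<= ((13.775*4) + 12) False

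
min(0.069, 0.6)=0.069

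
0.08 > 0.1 False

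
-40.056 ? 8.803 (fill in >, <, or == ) <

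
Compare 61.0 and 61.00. They are equal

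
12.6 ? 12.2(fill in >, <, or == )>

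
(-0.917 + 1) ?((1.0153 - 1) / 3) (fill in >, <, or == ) >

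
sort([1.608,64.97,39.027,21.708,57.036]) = [1.608,21.708,39.027,57.036,64.97]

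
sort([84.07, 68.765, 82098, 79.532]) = [68.765, 79.532, 84.07, 82098]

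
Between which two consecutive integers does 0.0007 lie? 0 and 1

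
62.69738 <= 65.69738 True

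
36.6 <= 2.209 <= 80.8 False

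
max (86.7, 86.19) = 86.7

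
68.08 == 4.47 False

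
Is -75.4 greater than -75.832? Yes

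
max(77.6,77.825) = 77.825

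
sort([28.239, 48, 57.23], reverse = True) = [57.23, 48, 28.239]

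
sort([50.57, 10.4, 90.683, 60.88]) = [10.4, 50.57, 60.88, 90.683]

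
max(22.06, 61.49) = 61.49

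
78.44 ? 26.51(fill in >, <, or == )>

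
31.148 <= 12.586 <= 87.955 False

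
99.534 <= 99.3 False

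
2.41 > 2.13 True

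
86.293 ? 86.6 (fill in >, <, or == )<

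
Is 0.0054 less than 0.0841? Yes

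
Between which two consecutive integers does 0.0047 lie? 0 and 1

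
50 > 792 False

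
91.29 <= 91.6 True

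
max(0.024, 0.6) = 0.6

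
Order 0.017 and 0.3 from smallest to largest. 0.017, 0.3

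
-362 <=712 True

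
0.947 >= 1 False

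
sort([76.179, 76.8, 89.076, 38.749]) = [38.749, 76.179, 76.8, 89.076]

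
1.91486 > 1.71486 True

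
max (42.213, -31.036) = 42.213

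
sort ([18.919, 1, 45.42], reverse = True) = [45.42, 18.919, 1]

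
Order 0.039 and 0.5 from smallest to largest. 0.039, 0.5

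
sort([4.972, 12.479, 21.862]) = [4.972, 12.479, 21.862]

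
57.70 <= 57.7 True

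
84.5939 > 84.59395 False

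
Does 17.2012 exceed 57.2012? No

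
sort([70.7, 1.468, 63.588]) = [1.468, 63.588, 70.7]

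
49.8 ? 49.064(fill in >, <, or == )>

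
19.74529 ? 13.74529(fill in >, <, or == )>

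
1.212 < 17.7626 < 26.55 True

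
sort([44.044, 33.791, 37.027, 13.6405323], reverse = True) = [44.044, 37.027, 33.791, 13.6405323]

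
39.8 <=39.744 False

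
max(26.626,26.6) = 26.626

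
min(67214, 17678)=17678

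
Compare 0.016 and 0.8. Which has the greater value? 0.8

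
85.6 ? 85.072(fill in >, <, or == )>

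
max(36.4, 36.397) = 36.4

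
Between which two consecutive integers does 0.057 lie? 0 and 1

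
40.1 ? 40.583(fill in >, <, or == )<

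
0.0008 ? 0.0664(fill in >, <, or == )<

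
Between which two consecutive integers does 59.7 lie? 59 and 60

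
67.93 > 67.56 True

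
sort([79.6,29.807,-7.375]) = [-7.375,29.807,79.6]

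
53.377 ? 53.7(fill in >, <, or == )<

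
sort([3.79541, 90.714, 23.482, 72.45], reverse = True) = [90.714, 72.45, 23.482, 3.79541]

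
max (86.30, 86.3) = 86.3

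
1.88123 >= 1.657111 True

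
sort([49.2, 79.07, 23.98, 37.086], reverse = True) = [79.07, 49.2, 37.086, 23.98]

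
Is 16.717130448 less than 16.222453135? No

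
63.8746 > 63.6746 True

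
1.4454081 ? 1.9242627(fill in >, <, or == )<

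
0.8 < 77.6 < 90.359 True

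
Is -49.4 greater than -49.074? No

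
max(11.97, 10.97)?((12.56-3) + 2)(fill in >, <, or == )>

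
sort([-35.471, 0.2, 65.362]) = [-35.471, 0.2, 65.362]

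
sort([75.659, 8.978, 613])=[8.978, 75.659, 613]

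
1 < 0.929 False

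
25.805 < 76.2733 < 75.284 False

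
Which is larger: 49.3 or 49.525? 49.525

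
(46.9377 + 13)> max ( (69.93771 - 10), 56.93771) False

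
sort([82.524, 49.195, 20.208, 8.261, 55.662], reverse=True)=[82.524, 55.662, 49.195, 20.208, 8.261]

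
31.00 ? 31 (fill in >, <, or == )==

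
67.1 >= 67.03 True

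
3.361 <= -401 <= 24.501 False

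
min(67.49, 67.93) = 67.49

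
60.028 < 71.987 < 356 True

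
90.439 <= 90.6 True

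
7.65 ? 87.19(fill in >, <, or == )<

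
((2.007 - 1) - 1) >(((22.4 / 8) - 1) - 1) False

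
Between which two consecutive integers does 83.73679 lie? 83 and 84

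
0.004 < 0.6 True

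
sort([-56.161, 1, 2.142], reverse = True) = [2.142, 1, -56.161]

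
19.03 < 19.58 True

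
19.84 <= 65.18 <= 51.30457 False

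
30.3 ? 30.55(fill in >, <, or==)<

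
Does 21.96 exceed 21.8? Yes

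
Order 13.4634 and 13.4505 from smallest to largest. 13.4505, 13.4634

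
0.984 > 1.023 False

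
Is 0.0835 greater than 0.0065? Yes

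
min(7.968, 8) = 7.968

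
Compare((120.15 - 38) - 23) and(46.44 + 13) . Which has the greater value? (46.44 + 13)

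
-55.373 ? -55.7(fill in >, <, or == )>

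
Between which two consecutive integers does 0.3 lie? 0 and 1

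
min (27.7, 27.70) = 27.7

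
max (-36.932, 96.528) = 96.528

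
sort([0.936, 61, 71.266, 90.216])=[0.936, 61, 71.266, 90.216]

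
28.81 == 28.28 False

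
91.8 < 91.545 False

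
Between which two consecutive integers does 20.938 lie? 20 and 21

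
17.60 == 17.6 True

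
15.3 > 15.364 False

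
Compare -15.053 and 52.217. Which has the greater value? 52.217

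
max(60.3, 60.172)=60.3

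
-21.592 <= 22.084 True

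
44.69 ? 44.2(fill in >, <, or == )>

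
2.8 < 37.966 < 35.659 False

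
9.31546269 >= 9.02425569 True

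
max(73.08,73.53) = 73.53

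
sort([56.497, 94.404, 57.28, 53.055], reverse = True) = [94.404, 57.28, 56.497, 53.055]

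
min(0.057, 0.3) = 0.057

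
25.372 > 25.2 True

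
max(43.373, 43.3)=43.373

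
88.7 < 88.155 False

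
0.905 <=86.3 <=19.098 False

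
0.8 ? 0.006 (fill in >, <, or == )>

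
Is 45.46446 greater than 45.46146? Yes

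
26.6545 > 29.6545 False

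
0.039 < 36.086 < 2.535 False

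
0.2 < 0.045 False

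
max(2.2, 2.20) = 2.20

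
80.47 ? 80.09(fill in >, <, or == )>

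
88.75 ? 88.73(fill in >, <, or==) >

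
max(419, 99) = 419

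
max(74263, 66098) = 74263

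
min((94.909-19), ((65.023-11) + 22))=75.909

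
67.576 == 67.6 False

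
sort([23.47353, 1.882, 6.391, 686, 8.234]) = [1.882, 6.391, 8.234, 23.47353, 686]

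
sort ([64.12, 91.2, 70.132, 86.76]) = [64.12, 70.132, 86.76, 91.2]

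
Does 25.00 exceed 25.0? No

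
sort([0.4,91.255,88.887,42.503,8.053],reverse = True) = [91.255,88.887,42.503,8.053,0.4]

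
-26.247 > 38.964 False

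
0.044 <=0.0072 False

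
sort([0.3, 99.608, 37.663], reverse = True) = [99.608, 37.663, 0.3]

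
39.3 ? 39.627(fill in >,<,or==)<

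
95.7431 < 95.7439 True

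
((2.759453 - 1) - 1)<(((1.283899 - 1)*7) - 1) True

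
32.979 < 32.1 False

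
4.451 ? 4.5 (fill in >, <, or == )<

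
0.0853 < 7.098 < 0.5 False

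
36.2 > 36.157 True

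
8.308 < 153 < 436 True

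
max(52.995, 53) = 53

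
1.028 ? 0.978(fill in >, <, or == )>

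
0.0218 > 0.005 True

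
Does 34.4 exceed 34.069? Yes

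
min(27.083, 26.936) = 26.936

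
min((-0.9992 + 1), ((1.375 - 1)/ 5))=0.0008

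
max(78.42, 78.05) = 78.42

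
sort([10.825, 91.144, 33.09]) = [10.825, 33.09, 91.144]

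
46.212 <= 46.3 True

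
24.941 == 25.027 False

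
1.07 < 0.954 False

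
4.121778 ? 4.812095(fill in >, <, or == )<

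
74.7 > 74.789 False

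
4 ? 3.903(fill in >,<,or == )>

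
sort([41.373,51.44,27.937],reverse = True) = [51.44,41.373,27.937]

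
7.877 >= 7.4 True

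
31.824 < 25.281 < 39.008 False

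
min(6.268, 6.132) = 6.132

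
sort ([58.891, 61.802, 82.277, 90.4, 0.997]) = [0.997, 58.891, 61.802, 82.277, 90.4]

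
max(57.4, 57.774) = 57.774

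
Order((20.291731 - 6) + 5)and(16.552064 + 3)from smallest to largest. ((20.291731 - 6) + 5), (16.552064 + 3)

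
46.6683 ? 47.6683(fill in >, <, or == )<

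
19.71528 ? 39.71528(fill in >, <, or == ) <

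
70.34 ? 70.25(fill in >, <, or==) >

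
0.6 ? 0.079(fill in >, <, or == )>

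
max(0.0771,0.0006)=0.0771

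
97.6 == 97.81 False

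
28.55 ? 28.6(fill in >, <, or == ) <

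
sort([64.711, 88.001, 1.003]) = [1.003, 64.711, 88.001]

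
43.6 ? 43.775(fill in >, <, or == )<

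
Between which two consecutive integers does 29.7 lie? 29 and 30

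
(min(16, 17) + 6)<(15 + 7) False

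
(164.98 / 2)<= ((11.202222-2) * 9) True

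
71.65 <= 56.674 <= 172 False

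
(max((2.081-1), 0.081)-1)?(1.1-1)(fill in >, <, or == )<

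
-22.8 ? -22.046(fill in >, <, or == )<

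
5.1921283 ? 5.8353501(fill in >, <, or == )<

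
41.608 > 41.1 True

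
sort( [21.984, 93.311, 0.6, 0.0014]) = [0.0014, 0.6, 21.984, 93.311]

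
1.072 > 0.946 True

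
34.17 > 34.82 False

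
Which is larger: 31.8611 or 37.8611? 37.8611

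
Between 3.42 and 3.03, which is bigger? 3.42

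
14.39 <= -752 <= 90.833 False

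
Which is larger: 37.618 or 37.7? 37.7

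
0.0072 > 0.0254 False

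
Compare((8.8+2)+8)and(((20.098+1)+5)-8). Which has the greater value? ((8.8+2)+8)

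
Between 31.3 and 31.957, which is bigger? 31.957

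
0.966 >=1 False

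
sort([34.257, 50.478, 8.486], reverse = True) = [50.478, 34.257, 8.486]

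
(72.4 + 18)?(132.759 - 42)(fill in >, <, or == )<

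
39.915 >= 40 False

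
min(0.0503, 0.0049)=0.0049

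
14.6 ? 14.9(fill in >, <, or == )<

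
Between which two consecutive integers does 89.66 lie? 89 and 90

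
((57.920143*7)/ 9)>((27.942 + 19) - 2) True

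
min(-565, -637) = -637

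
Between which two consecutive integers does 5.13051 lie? 5 and 6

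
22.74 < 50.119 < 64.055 True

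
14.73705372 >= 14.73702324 True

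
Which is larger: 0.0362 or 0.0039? 0.0362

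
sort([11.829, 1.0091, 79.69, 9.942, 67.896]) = [1.0091, 9.942, 11.829, 67.896, 79.69]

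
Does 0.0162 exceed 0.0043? Yes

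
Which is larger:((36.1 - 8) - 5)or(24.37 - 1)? (24.37 - 1)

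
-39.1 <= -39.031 True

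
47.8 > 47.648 True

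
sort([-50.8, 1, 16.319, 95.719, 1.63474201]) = [-50.8, 1, 1.63474201, 16.319, 95.719]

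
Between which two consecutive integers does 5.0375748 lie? 5 and 6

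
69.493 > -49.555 True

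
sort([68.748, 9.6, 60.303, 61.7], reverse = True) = [68.748, 61.7, 60.303, 9.6]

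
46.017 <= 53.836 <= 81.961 True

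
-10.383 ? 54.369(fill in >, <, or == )<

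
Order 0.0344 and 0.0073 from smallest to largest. 0.0073, 0.0344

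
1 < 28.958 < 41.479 True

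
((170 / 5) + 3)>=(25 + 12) True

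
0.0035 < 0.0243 True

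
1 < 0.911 False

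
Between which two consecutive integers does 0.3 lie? 0 and 1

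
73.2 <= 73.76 True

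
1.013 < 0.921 False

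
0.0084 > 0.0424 False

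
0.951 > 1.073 False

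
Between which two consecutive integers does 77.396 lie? 77 and 78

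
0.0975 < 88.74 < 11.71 False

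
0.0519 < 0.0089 False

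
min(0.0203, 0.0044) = 0.0044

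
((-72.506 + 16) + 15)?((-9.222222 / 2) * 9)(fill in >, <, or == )<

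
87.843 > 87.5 True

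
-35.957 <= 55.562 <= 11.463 False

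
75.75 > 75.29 True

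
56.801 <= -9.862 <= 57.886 False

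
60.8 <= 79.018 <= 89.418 True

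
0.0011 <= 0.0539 True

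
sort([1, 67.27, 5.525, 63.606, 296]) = [1, 5.525, 63.606, 67.27, 296]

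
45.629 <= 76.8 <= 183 True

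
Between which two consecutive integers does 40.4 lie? 40 and 41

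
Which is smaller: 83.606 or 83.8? 83.606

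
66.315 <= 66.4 True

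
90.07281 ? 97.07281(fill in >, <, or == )<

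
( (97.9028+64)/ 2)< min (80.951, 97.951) False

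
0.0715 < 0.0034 False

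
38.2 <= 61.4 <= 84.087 True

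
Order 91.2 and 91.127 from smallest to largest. 91.127,91.2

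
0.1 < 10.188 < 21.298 True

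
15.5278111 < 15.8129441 True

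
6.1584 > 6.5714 False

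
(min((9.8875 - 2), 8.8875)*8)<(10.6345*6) True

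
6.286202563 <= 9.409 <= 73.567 True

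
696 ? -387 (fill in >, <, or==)>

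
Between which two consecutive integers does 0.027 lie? 0 and 1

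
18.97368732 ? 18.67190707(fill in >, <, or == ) >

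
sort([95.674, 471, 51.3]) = [51.3, 95.674, 471]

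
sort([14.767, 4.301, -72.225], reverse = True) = [14.767, 4.301, -72.225]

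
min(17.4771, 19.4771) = 17.4771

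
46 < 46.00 False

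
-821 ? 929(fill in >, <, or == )<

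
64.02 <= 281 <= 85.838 False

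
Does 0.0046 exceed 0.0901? No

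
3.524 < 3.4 False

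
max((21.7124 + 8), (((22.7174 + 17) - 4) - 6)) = 29.7174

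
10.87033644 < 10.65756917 False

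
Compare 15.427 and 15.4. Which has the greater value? 15.427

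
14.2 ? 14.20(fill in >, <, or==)==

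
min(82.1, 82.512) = 82.1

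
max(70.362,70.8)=70.8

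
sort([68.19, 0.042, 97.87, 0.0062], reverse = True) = [97.87, 68.19, 0.042, 0.0062]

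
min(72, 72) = 72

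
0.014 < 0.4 True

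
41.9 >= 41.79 True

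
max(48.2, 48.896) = 48.896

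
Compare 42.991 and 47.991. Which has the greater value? 47.991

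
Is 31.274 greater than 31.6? No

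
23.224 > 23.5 False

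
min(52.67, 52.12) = 52.12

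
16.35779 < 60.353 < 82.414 True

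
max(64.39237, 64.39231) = 64.39237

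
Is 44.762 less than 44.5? No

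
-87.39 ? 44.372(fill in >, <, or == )<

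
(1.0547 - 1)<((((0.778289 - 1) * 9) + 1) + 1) False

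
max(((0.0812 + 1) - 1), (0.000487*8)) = 0.0812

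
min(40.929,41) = 40.929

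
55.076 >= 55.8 False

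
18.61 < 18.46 False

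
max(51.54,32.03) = 51.54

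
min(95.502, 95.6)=95.502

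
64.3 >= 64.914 False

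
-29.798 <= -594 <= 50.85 False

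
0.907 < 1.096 True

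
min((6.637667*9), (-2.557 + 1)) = -1.557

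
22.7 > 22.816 False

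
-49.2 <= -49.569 False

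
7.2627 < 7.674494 True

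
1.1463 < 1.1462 False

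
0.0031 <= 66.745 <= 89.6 True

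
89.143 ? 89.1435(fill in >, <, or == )<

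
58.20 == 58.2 True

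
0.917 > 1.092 False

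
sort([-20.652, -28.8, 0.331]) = [-28.8, -20.652, 0.331]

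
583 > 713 False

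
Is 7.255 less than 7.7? Yes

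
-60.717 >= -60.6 False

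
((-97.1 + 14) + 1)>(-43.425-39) True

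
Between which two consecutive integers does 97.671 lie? 97 and 98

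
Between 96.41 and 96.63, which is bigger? 96.63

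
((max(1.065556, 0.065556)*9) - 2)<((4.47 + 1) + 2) False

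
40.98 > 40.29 True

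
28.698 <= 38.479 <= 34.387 False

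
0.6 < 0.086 False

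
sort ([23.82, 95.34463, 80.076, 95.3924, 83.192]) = [23.82, 80.076, 83.192, 95.34463, 95.3924]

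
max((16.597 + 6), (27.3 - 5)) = 22.597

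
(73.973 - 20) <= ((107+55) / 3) True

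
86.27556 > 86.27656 False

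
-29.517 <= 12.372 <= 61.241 True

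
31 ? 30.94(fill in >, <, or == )>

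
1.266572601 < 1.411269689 True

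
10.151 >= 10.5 False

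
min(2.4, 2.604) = 2.4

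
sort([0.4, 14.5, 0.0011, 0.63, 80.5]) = [0.0011, 0.4, 0.63, 14.5, 80.5]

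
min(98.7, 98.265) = 98.265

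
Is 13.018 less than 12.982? No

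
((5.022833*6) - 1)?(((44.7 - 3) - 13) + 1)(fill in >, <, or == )<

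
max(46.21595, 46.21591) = 46.21595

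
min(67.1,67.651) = 67.1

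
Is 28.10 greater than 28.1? No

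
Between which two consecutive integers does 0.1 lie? 0 and 1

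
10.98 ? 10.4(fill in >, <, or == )>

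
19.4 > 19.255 True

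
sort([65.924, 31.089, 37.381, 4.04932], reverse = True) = [65.924, 37.381, 31.089, 4.04932]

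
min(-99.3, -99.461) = -99.461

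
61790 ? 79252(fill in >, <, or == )<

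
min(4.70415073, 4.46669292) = 4.46669292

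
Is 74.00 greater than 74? No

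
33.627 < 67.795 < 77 True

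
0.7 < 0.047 False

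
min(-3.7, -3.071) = -3.7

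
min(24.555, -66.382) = -66.382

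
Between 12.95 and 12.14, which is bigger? 12.95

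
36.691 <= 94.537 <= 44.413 False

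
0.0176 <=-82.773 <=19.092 False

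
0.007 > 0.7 False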